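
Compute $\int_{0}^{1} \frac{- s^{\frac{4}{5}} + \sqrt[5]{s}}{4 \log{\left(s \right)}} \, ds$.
$- \frac{\log{\left(3 \right)}}{2} + \frac{\log{\left(6 \right)}}{4}$

Consider the one-parameter family: let $I(a) = \int_{0}^{1} \frac{\sqrt[5]{s} - s^{a}}{4 \log{\left(s \right)}} \, ds$.

Since $\dfrac{\partial}{\partial a}\,s^{a} = s^{a} \ln s$, the $\ln s$ in the denominator cancels and
$$\frac{dI}{da} = \int_{0}^{1} - \frac{1}{4} s^{a} \, ds = - \frac{1}{4} \left[\frac{s^{a+1}}{a+1}\right]_0^1 = - \frac{1}{4 a + 4}.$$

Integrating with respect to $a$ gives $I(a) = - \frac{\log{\left(a + 1 \right)}}{4} - \frac{\log{\left(5 \right)}}{4} + \frac{\log{\left(6 \right)}}{4} + C$.

At $a = \frac{1}{5}$ the integrand is identically $0$, so $I(\frac{1}{5}) = 0$. The closed form gives $0$, hence $C = 0$.

Setting $a = \frac{4}{5}$:
$$I = - \frac{\log{\left(3 \right)}}{2} + \frac{\log{\left(6 \right)}}{4}.$$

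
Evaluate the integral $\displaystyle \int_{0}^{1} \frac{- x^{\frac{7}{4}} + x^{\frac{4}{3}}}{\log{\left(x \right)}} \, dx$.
$\log{\left(\frac{28}{33} \right)}$

Introduce a parameter $a$ in the exponent: let $I(a) = \int_{0}^{1} \frac{- x^{\frac{7}{4}} + x^{a}}{\log{\left(x \right)}} \, dx$.

Since $\dfrac{\partial}{\partial a}\,x^{a} = x^{a} \ln x$, the $\ln x$ in the denominator cancels and
$$\frac{dI}{da} = \int_{0}^{1} x^{a} \, dx = \left[\frac{x^{a+1}}{a+1}\right]_0^1 = \frac{1}{a + 1}.$$

Integrating with respect to $a$ gives $I(a) = \log{\left(\frac{4 a}{11} + \frac{4}{11} \right)} + C$.

At $a = \frac{7}{4}$ the integrand is identically $0$, so $I(\frac{7}{4}) = 0$. The closed form gives $0$, hence $C = 0$.

Setting $a = \frac{4}{3}$:
$$I = \log{\left(\frac{28}{33} \right)}.$$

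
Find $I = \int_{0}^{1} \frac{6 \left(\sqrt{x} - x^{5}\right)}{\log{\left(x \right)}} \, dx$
$- \log{\left(4096 \right)}$

Replace the exponent $5$ by a parameter $a$: let $I(a) = \int_{0}^{1} \frac{6 \left(\sqrt{x} - x^{a}\right)}{\log{\left(x \right)}} \, dx$.

Since $\dfrac{\partial}{\partial a}\,x^{a} = x^{a} \ln x$, the $\ln x$ in the denominator cancels and
$$\frac{dI}{da} = \int_{0}^{1} -6 x^{a} \, dx = -6 \left[\frac{x^{a+1}}{a+1}\right]_0^1 = - \frac{6}{a + 1}.$$

Integrating with respect to $a$ gives $I(a) = - \log{\left(\frac{64 \left(a + 1\right)^{6}}{729} \right)} + C$.

At $a = \frac{1}{2}$ the integrand is identically $0$, so $I(\frac{1}{2}) = 0$. The closed form gives $0$, hence $C = 0$.

Setting $a = 5$:
$$I = - \log{\left(4096 \right)}.$$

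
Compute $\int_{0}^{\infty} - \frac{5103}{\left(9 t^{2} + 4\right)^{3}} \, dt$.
$- \frac{5103 \pi}{512}$

Begin with the known result
$$J(a) = \int_{0}^{\infty} - \frac{7}{a^{2} + t^{2}} \, dt = - \frac{7 \pi}{2 a}.$$

Differentiating under the integral sign with respect to $a$,
$$\frac{dJ}{da} = \int_{0}^{\infty} \frac{14 a}{\left(a^{2} + t^{2}\right)^{2}} \, dt = \frac{7 \pi}{2 a^{2}},$$
so $\int_{0}^{\infty} - \frac{7}{\left(a^{2} + t^{2}\right)^{2}} \, dt = - \frac{7 \pi}{4 a^{3}}$.

Repeating — each differentiation of $1/(t^2+a^2)^j$ produces $-2ja/(t^2+a^2)^{j+1}$ — and dividing through by $-2ja$ at each step yields, after $2$ differentiations in total,
$$\int_{0}^{\infty} - \frac{7}{\left(a^{2} + t^{2}\right)^{3}} \, dt = - \frac{21 \pi}{16 a^{5}}.$$

Setting $a = \frac{2}{3}$:
$$I = - \frac{5103 \pi}{512}.$$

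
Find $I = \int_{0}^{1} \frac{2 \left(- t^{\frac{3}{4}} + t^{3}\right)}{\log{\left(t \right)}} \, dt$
$\log{\left(\frac{256}{49} \right)}$

Consider the one-parameter family: let $I(a) = \int_{0}^{1} \frac{2 \left(- t^{\frac{3}{4}} + t^{a}\right)}{\log{\left(t \right)}} \, dt$.

Since $\dfrac{\partial}{\partial a}\,t^{a} = t^{a} \ln t$, the $\ln t$ in the denominator cancels and
$$\frac{dI}{da} = \int_{0}^{1} 2 t^{a} \, dt = 2 \left[\frac{t^{a+1}}{a+1}\right]_0^1 = \frac{2}{a + 1}.$$

Integrating with respect to $a$ gives $I(a) = \log{\left(\frac{16 \left(a + 1\right)^{2}}{49} \right)} + C$.

At $a = \frac{3}{4}$ the integrand is identically $0$, so $I(\frac{3}{4}) = 0$. The closed form gives $0$, hence $C = 0$.

Setting $a = 3$:
$$I = \log{\left(\frac{256}{49} \right)}.$$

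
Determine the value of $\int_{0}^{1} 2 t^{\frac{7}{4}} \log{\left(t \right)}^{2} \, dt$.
$\frac{256}{1331}$

Consider the simpler parametrised integral
$$J(a) = \int_{0}^{1} 2 t^{a} \, dt = \frac{2}{a + 1}.$$

Differentiating under the integral sign brings down a factor of $\ln t$:
$$\frac{dJ}{da} = \int_{0}^{1} 2 t^{a} \log{\left(t \right)} \, dt = - \frac{2}{\left(a + 1\right)^{2}}.$$

Repeating twice in total — each differentiation brings down another $\ln t$ — gives
$$\frac{d^{2}J}{da^{2}} = \int_{0}^{1} 2 t^{a} \log{\left(t \right)}^{2} \, dt = \frac{4}{\left(a + 1\right)^{3}},$$
and the integrand here is exactly the target integrand, so $I = \frac{4}{\left(a + 1\right)^{3}}$.

Setting $a = \frac{7}{4}$:
$$I = \frac{256}{1331}.$$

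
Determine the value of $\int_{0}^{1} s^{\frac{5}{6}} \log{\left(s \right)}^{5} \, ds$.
$- \frac{5598720}{1771561}$

Begin with the known integral
$$J(a) = \int_{0}^{1} s^{a} \, ds = \frac{1}{a + 1}.$$

Differentiating under the integral sign brings down a factor of $\ln s$:
$$\frac{dJ}{da} = \int_{0}^{1} s^{a} \log{\left(s \right)} \, ds = - \frac{1}{\left(a + 1\right)^{2}}.$$

Repeating $5$ times in total — each differentiation brings down another $\ln s$ — gives
$$\frac{d^{5}J}{da^{5}} = \int_{0}^{1} s^{a} \log{\left(s \right)}^{5} \, ds = - \frac{120}{\left(a + 1\right)^{6}},$$
and the integrand here is exactly the target integrand, so $I = - \frac{120}{\left(a + 1\right)^{6}}$.

Setting $a = \frac{5}{6}$:
$$I = - \frac{5598720}{1771561}.$$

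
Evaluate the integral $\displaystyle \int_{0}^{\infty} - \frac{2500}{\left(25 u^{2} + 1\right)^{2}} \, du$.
$- 125 \pi$

Begin with the known result
$$J(a) = \int_{0}^{\infty} - \frac{4}{a^{2} + u^{2}} \, du = - \frac{2 \pi}{a}.$$

Differentiating under the integral sign with respect to $a$,
$$\frac{dJ}{da} = \int_{0}^{\infty} \frac{8 a}{\left(a^{2} + u^{2}\right)^{2}} \, du = \frac{2 \pi}{a^{2}},$$
so $\int_{0}^{\infty} - \frac{4}{\left(a^{2} + u^{2}\right)^{2}} \, du = - \frac{\pi}{a^{3}}$.

Setting $a = \frac{1}{5}$:
$$I = - 125 \pi.$$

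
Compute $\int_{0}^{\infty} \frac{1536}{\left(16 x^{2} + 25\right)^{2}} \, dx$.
$\frac{96 \pi}{125}$

Begin with the known result
$$J(a) = \int_{0}^{\infty} \frac{6}{a^{2} + x^{2}} \, dx = \frac{3 \pi}{a}.$$

Differentiating under the integral sign with respect to $a$,
$$\frac{dJ}{da} = \int_{0}^{\infty} - \frac{12 a}{\left(a^{2} + x^{2}\right)^{2}} \, dx = - \frac{3 \pi}{a^{2}},$$
so $\int_{0}^{\infty} \frac{6}{\left(a^{2} + x^{2}\right)^{2}} \, dx = \frac{3 \pi}{2 a^{3}}$.

Setting $a = \frac{5}{4}$:
$$I = \frac{96 \pi}{125}.$$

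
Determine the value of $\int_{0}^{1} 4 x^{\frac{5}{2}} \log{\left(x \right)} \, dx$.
$- \frac{16}{49}$

Consider the simpler parametrised integral
$$J(a) = \int_{0}^{1} 4 x^{a} \, dx = \frac{4}{a + 1}.$$

Differentiating under the integral sign brings down a factor of $\ln x$:
$$\frac{dJ}{da} = \int_{0}^{1} 4 x^{a} \log{\left(x \right)} \, dx = - \frac{4}{\left(a + 1\right)^{2}}.$$

The integral on the left is $I$, so $I = - \frac{4}{\left(a + 1\right)^{2}}$.

Setting $a = \frac{5}{2}$:
$$I = - \frac{16}{49}.$$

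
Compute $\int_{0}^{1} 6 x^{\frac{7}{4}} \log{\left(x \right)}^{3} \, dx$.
$- \frac{9216}{14641}$

Begin with the known integral
$$J(a) = \int_{0}^{1} 6 x^{a} \, dx = \frac{6}{a + 1}.$$

Differentiating under the integral sign brings down a factor of $\ln x$:
$$\frac{dJ}{da} = \int_{0}^{1} 6 x^{a} \log{\left(x \right)} \, dx = - \frac{6}{\left(a + 1\right)^{2}}.$$

Repeating $3$ times in total — each differentiation brings down another $\ln x$ — gives
$$\frac{d^{3}J}{da^{3}} = \int_{0}^{1} 6 x^{a} \log{\left(x \right)}^{3} \, dx = - \frac{36}{\left(a + 1\right)^{4}},$$
and the integrand here is exactly the target integrand, so $I = - \frac{36}{\left(a + 1\right)^{4}}$.

Setting $a = \frac{7}{4}$:
$$I = - \frac{9216}{14641}.$$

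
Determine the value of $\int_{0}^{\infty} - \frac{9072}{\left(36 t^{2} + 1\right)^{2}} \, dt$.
$- 378 \pi$

Start from the standard arctangent integral
$$J(a) = \int_{0}^{\infty} - \frac{7}{a^{2} + t^{2}} \, dt = - \frac{7 \pi}{2 a}.$$

Differentiating under the integral sign with respect to $a$,
$$\frac{dJ}{da} = \int_{0}^{\infty} \frac{14 a}{\left(a^{2} + t^{2}\right)^{2}} \, dt = \frac{7 \pi}{2 a^{2}},$$
so $\int_{0}^{\infty} - \frac{7}{\left(a^{2} + t^{2}\right)^{2}} \, dt = - \frac{7 \pi}{4 a^{3}}$.

Setting $a = \frac{1}{6}$:
$$I = - 378 \pi.$$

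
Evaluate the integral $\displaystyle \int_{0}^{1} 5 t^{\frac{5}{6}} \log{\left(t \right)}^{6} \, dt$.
$\frac{1007769600}{19487171}$

Begin with the known integral
$$J(a) = \int_{0}^{1} 5 t^{a} \, dt = \frac{5}{a + 1}.$$

Differentiating under the integral sign brings down a factor of $\ln t$:
$$\frac{dJ}{da} = \int_{0}^{1} 5 t^{a} \log{\left(t \right)} \, dt = - \frac{5}{\left(a + 1\right)^{2}}.$$

Repeating $6$ times in total — each differentiation brings down another $\ln t$ — gives
$$\frac{d^{6}J}{da^{6}} = \int_{0}^{1} 5 t^{a} \log{\left(t \right)}^{6} \, dt = \frac{3600}{\left(a + 1\right)^{7}},$$
and the integrand here is exactly the target integrand, so $I = \frac{3600}{\left(a + 1\right)^{7}}$.

Setting $a = \frac{5}{6}$:
$$I = \frac{1007769600}{19487171}.$$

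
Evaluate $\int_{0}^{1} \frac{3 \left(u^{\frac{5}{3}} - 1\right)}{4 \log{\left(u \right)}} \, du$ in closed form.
$\log{\left(\frac{4 \sqrt[4]{6}}{3} \right)}$

Consider the one-parameter family: let $I(a) = \int_{0}^{1} \frac{3 \left(u^{a} - 1\right)}{4 \log{\left(u \right)}} \, du$.

Since $\dfrac{\partial}{\partial a}\,u^{a} = u^{a} \ln u$, the $\ln u$ in the denominator cancels and
$$\frac{dI}{da} = \int_{0}^{1} \frac{3}{4} u^{a} \, du = \frac{3}{4} \left[\frac{u^{a+1}}{a+1}\right]_0^1 = \frac{3}{4 \left(a + 1\right)}.$$

Integrating with respect to $a$ gives $I(a) = \frac{3 \log{\left(a + 1 \right)}}{4} + C$.

At $a = 0$ the integrand is identically $0$, so $I(0) = 0$. The closed form gives $0$, hence $C = 0$.

Setting $a = \frac{5}{3}$:
$$I = \log{\left(\frac{4 \sqrt[4]{6}}{3} \right)}.$$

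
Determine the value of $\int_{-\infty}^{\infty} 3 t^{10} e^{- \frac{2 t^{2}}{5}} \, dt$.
$\frac{8859375 \sqrt{10} \sqrt{\pi}}{2048}$

Start from the elementary integral
$$J(a) = \int_{-\infty}^{\infty} 3 e^{- a t^{2}} \, dt = \frac{3 \sqrt{\pi}}{\sqrt{a}}.$$

Differentiating under the integral sign brings down a factor of $(-t^2)$:
$$\frac{dJ}{da} = \int_{-\infty}^{\infty} - 3 t^{2} e^{- a t^{2}} \, dt = - \frac{3 \sqrt{\pi}}{2 a^{\frac{3}{2}}}.$$

Repeating $5$ times in total — each differentiation brings down another $(-t^2)$ — gives
$$\frac{d^{5}J}{da^{5}} = \int_{-\infty}^{\infty} - 3 t^{10} e^{- a t^{2}} \, dt = - \frac{2835 \sqrt{\pi}}{32 a^{\frac{11}{2}}},$$
and the integrand here is $(-1)^{5}$ times the target integrand, so $I = (-1)^{5}\,\frac{d^{5}J}{da^{5}} = \frac{2835 \sqrt{\pi}}{32 a^{\frac{11}{2}}}$.

Setting $a = \frac{2}{5}$:
$$I = \frac{8859375 \sqrt{10} \sqrt{\pi}}{2048}.$$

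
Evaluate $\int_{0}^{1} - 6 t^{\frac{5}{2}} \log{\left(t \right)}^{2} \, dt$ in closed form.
$- \frac{96}{343}$

Start from the elementary integral
$$J(a) = \int_{0}^{1} - 6 t^{a} \, dt = - \frac{6}{a + 1}.$$

Differentiating under the integral sign brings down a factor of $\ln t$:
$$\frac{dJ}{da} = \int_{0}^{1} - 6 t^{a} \log{\left(t \right)} \, dt = \frac{6}{\left(a + 1\right)^{2}}.$$

Repeating twice in total — each differentiation brings down another $\ln t$ — gives
$$\frac{d^{2}J}{da^{2}} = \int_{0}^{1} - 6 t^{a} \log{\left(t \right)}^{2} \, dt = - \frac{12}{\left(a + 1\right)^{3}},$$
and the integrand here is exactly the target integrand, so $I = - \frac{12}{\left(a + 1\right)^{3}}$.

Setting $a = \frac{5}{2}$:
$$I = - \frac{96}{343}.$$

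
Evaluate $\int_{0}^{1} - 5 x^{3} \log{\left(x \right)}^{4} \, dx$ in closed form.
$- \frac{15}{128}$

Consider the simpler parametrised integral
$$J(a) = \int_{0}^{1} - 5 x^{a} \, dx = - \frac{5}{a + 1}.$$

Differentiating under the integral sign brings down a factor of $\ln x$:
$$\frac{dJ}{da} = \int_{0}^{1} - 5 x^{a} \log{\left(x \right)} \, dx = \frac{5}{\left(a + 1\right)^{2}}.$$

Repeating $4$ times in total — each differentiation brings down another $\ln x$ — gives
$$\frac{d^{4}J}{da^{4}} = \int_{0}^{1} - 5 x^{a} \log{\left(x \right)}^{4} \, dx = - \frac{120}{\left(a + 1\right)^{5}},$$
and the integrand here is exactly the target integrand, so $I = - \frac{120}{\left(a + 1\right)^{5}}$.

Setting $a = 3$:
$$I = - \frac{15}{128}.$$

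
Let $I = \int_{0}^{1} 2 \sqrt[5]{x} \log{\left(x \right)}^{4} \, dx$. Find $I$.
$\frac{3125}{162}$

Start from the elementary integral
$$J(a) = \int_{0}^{1} 2 x^{a} \, dx = \frac{2}{a + 1}.$$

Differentiating under the integral sign brings down a factor of $\ln x$:
$$\frac{dJ}{da} = \int_{0}^{1} 2 x^{a} \log{\left(x \right)} \, dx = - \frac{2}{\left(a + 1\right)^{2}}.$$

Repeating $4$ times in total — each differentiation brings down another $\ln x$ — gives
$$\frac{d^{4}J}{da^{4}} = \int_{0}^{1} 2 x^{a} \log{\left(x \right)}^{4} \, dx = \frac{48}{\left(a + 1\right)^{5}},$$
and the integrand here is exactly the target integrand, so $I = \frac{48}{\left(a + 1\right)^{5}}$.

Setting $a = \frac{1}{5}$:
$$I = \frac{3125}{162}.$$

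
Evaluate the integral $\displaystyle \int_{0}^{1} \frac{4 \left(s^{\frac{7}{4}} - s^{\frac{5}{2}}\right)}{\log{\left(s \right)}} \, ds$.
$- \log{\left(\frac{38416}{14641} \right)}$

Replace the exponent $\frac{5}{2}$ by a parameter $a$: let $I(a) = \int_{0}^{1} \frac{4 \left(s^{\frac{7}{4}} - s^{a}\right)}{\log{\left(s \right)}} \, ds$.

Since $\dfrac{\partial}{\partial a}\,s^{a} = s^{a} \ln s$, the $\ln s$ in the denominator cancels and
$$\frac{dI}{da} = \int_{0}^{1} -4 s^{a} \, ds = -4 \left[\frac{s^{a+1}}{a+1}\right]_0^1 = - \frac{4}{a + 1}.$$

Integrating with respect to $a$ gives $I(a) = - \log{\left(\frac{256 \left(a + 1\right)^{4}}{14641} \right)} + C$.

At $a = \frac{7}{4}$ the integrand is identically $0$, so $I(\frac{7}{4}) = 0$. The closed form gives $0$, hence $C = 0$.

Setting $a = \frac{5}{2}$:
$$I = - \log{\left(\frac{38416}{14641} \right)}.$$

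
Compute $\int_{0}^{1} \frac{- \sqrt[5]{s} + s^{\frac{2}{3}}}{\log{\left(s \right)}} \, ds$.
$\log{\left(\frac{25}{18} \right)}$

Replace the exponent $\frac{2}{3}$ by a parameter $a$: let $I(a) = \int_{0}^{1} \frac{- \sqrt[5]{s} + s^{a}}{\log{\left(s \right)}} \, ds$.

Since $\dfrac{\partial}{\partial a}\,s^{a} = s^{a} \ln s$, the $\ln s$ in the denominator cancels and
$$\frac{dI}{da} = \int_{0}^{1} s^{a} \, ds = \left[\frac{s^{a+1}}{a+1}\right]_0^1 = \frac{1}{a + 1}.$$

Integrating with respect to $a$ gives $I(a) = \log{\left(\frac{5 a}{6} + \frac{5}{6} \right)} + C$.

At $a = \frac{1}{5}$ the integrand is identically $0$, so $I(\frac{1}{5}) = 0$. The closed form gives $0$, hence $C = 0$.

Setting $a = \frac{2}{3}$:
$$I = \log{\left(\frac{25}{18} \right)}.$$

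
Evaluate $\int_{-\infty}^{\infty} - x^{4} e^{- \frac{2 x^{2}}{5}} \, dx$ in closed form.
$- \frac{75 \sqrt{10} \sqrt{\pi}}{32}$

Consider the simpler parametrised integral
$$J(a) = \int_{-\infty}^{\infty} - e^{- a x^{2}} \, dx = - \frac{\sqrt{\pi}}{\sqrt{a}}.$$

Differentiating under the integral sign brings down a factor of $(-x^2)$:
$$\frac{dJ}{da} = \int_{-\infty}^{\infty} x^{2} e^{- a x^{2}} \, dx = \frac{\sqrt{\pi}}{2 a^{\frac{3}{2}}}.$$

Repeating twice in total — each differentiation brings down another $(-x^2)$ — gives
$$\frac{d^{2}J}{da^{2}} = \int_{-\infty}^{\infty} - x^{4} e^{- a x^{2}} \, dx = - \frac{3 \sqrt{\pi}}{4 a^{\frac{5}{2}}},$$
and the integrand here is exactly the target integrand, so $I = - \frac{3 \sqrt{\pi}}{4 a^{\frac{5}{2}}}$.

Setting $a = \frac{2}{5}$:
$$I = - \frac{75 \sqrt{10} \sqrt{\pi}}{32}.$$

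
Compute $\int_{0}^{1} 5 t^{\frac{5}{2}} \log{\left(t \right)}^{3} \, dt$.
$- \frac{480}{2401}$

Begin with the known integral
$$J(a) = \int_{0}^{1} 5 t^{a} \, dt = \frac{5}{a + 1}.$$

Differentiating under the integral sign brings down a factor of $\ln t$:
$$\frac{dJ}{da} = \int_{0}^{1} 5 t^{a} \log{\left(t \right)} \, dt = - \frac{5}{\left(a + 1\right)^{2}}.$$

Repeating $3$ times in total — each differentiation brings down another $\ln t$ — gives
$$\frac{d^{3}J}{da^{3}} = \int_{0}^{1} 5 t^{a} \log{\left(t \right)}^{3} \, dt = - \frac{30}{\left(a + 1\right)^{4}},$$
and the integrand here is exactly the target integrand, so $I = - \frac{30}{\left(a + 1\right)^{4}}$.

Setting $a = \frac{5}{2}$:
$$I = - \frac{480}{2401}.$$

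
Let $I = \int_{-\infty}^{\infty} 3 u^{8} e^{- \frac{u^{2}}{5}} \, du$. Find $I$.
$\frac{196875 \sqrt{5} \sqrt{\pi}}{16}$

Consider the simpler parametrised integral
$$J(a) = \int_{-\infty}^{\infty} 3 e^{- a u^{2}} \, du = \frac{3 \sqrt{\pi}}{\sqrt{a}}.$$

Differentiating under the integral sign brings down a factor of $(-u^2)$:
$$\frac{dJ}{da} = \int_{-\infty}^{\infty} - 3 u^{2} e^{- a u^{2}} \, du = - \frac{3 \sqrt{\pi}}{2 a^{\frac{3}{2}}}.$$

Repeating $4$ times in total — each differentiation brings down another $(-u^2)$ — gives
$$\frac{d^{4}J}{da^{4}} = \int_{-\infty}^{\infty} 3 u^{8} e^{- a u^{2}} \, du = \frac{315 \sqrt{\pi}}{16 a^{\frac{9}{2}}},$$
and the integrand here is exactly the target integrand, so $I = \frac{315 \sqrt{\pi}}{16 a^{\frac{9}{2}}}$.

Setting $a = \frac{1}{5}$:
$$I = \frac{196875 \sqrt{5} \sqrt{\pi}}{16}.$$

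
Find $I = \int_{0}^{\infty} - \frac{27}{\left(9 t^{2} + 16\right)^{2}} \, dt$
$- \frac{9 \pi}{256}$

Recall the elementary integral
$$J(a) = \int_{0}^{\infty} - \frac{1}{3 \left(a^{2} + t^{2}\right)} \, dt = - \frac{\pi}{6 a}.$$

Differentiating under the integral sign with respect to $a$,
$$\frac{dJ}{da} = \int_{0}^{\infty} \frac{2 a}{3 \left(a^{2} + t^{2}\right)^{2}} \, dt = \frac{\pi}{6 a^{2}},$$
so $\int_{0}^{\infty} - \frac{1}{3 \left(a^{2} + t^{2}\right)^{2}} \, dt = - \frac{\pi}{12 a^{3}}$.

Setting $a = \frac{4}{3}$:
$$I = - \frac{9 \pi}{256}.$$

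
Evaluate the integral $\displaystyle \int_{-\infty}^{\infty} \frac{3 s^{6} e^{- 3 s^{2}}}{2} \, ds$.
$\frac{5 \sqrt{3} \sqrt{\pi}}{144}$

Start from the elementary integral
$$J(a) = \int_{-\infty}^{\infty} \frac{3 e^{- a s^{2}}}{2} \, ds = \frac{3 \sqrt{\pi}}{2 \sqrt{a}}.$$

Differentiating under the integral sign brings down a factor of $(-s^2)$:
$$\frac{dJ}{da} = \int_{-\infty}^{\infty} - \frac{3 s^{2} e^{- a s^{2}}}{2} \, ds = - \frac{3 \sqrt{\pi}}{4 a^{\frac{3}{2}}}.$$

Repeating $3$ times in total — each differentiation brings down another $(-s^2)$ — gives
$$\frac{d^{3}J}{da^{3}} = \int_{-\infty}^{\infty} - \frac{3 s^{6} e^{- a s^{2}}}{2} \, ds = - \frac{45 \sqrt{\pi}}{16 a^{\frac{7}{2}}},$$
and the integrand here is $(-1)^{3}$ times the target integrand, so $I = (-1)^{3}\,\frac{d^{3}J}{da^{3}} = \frac{45 \sqrt{\pi}}{16 a^{\frac{7}{2}}}$.

Setting $a = 3$:
$$I = \frac{5 \sqrt{3} \sqrt{\pi}}{144}.$$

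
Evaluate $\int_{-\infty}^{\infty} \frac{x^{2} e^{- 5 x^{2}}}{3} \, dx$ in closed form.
$\frac{\sqrt{5} \sqrt{\pi}}{150}$

Begin with the known integral
$$J(a) = \int_{-\infty}^{\infty} \frac{e^{- a x^{2}}}{3} \, dx = \frac{\sqrt{\pi}}{3 \sqrt{a}}.$$

Differentiating under the integral sign brings down a factor of $(-x^2)$:
$$\frac{dJ}{da} = \int_{-\infty}^{\infty} - \frac{x^{2} e^{- a x^{2}}}{3} \, dx = - \frac{\sqrt{\pi}}{6 a^{\frac{3}{2}}}.$$

The integral on the left is $-I$, so $I = \frac{\sqrt{\pi}}{6 a^{\frac{3}{2}}}$.

Setting $a = 5$:
$$I = \frac{\sqrt{5} \sqrt{\pi}}{150}.$$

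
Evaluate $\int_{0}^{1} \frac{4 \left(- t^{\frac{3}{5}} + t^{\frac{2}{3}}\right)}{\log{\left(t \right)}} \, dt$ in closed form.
$- \log{\left(\frac{331776}{390625} \right)}$

Introduce a parameter $a$ in the exponent: let $I(a) = \int_{0}^{1} \frac{4 \left(t^{\frac{2}{3}} - t^{a}\right)}{\log{\left(t \right)}} \, dt$.

Since $\dfrac{\partial}{\partial a}\,t^{a} = t^{a} \ln t$, the $\ln t$ in the denominator cancels and
$$\frac{dI}{da} = \int_{0}^{1} -4 t^{a} \, dt = -4 \left[\frac{t^{a+1}}{a+1}\right]_0^1 = - \frac{4}{a + 1}.$$

Integrating with respect to $a$ gives $I(a) = - \log{\left(\frac{81 \left(a + 1\right)^{4}}{625} \right)} + C$.

At $a = \frac{2}{3}$ the integrand is identically $0$, so $I(\frac{2}{3}) = 0$. The closed form gives $0$, hence $C = 0$.

Setting $a = \frac{3}{5}$:
$$I = - \log{\left(\frac{331776}{390625} \right)}.$$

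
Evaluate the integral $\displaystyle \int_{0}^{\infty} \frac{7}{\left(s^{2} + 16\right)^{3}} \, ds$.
$\frac{21 \pi}{16384}$

Begin with the known result
$$J(a) = \int_{0}^{\infty} \frac{7}{a^{2} + s^{2}} \, ds = \frac{7 \pi}{2 a}.$$

Differentiating under the integral sign with respect to $a$,
$$\frac{dJ}{da} = \int_{0}^{\infty} - \frac{14 a}{\left(a^{2} + s^{2}\right)^{2}} \, ds = - \frac{7 \pi}{2 a^{2}},$$
so $\int_{0}^{\infty} \frac{7}{\left(a^{2} + s^{2}\right)^{2}} \, ds = \frac{7 \pi}{4 a^{3}}$.

Repeating — each differentiation of $1/(s^2+a^2)^j$ produces $-2ja/(s^2+a^2)^{j+1}$ — and dividing through by $-2ja$ at each step yields, after $2$ differentiations in total,
$$\int_{0}^{\infty} \frac{7}{\left(a^{2} + s^{2}\right)^{3}} \, ds = \frac{21 \pi}{16 a^{5}}.$$

Setting $a = 4$:
$$I = \frac{21 \pi}{16384}.$$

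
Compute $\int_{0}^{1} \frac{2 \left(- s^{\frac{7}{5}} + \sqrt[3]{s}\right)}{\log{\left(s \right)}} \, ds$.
$\log{\left(\frac{25}{81} \right)}$

Replace the exponent $\frac{1}{3}$ by a parameter $a$: let $I(a) = \int_{0}^{1} \frac{2 \left(- s^{\frac{7}{5}} + s^{a}\right)}{\log{\left(s \right)}} \, ds$.

Since $\dfrac{\partial}{\partial a}\,s^{a} = s^{a} \ln s$, the $\ln s$ in the denominator cancels and
$$\frac{dI}{da} = \int_{0}^{1} 2 s^{a} \, ds = 2 \left[\frac{s^{a+1}}{a+1}\right]_0^1 = \frac{2}{a + 1}.$$

Integrating with respect to $a$ gives $I(a) = \log{\left(\frac{25 \left(a + 1\right)^{2}}{144} \right)} + C$.

At $a = \frac{7}{5}$ the integrand is identically $0$, so $I(\frac{7}{5}) = 0$. The closed form gives $0$, hence $C = 0$.

Setting $a = \frac{1}{3}$:
$$I = \log{\left(\frac{25}{81} \right)}.$$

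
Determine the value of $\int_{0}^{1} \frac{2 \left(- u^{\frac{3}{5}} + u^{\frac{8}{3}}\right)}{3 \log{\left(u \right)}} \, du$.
$\log{\left(\frac{\sqrt[3]{3} \cdot 55^{\frac{2}{3}}}{12} \right)}$

Consider the one-parameter family: let $I(a) = \int_{0}^{1} \frac{2 \left(u^{\frac{8}{3}} - u^{a}\right)}{3 \log{\left(u \right)}} \, du$.

Since $\dfrac{\partial}{\partial a}\,u^{a} = u^{a} \ln u$, the $\ln u$ in the denominator cancels and
$$\frac{dI}{da} = \int_{0}^{1} - \frac{2}{3} u^{a} \, du = - \frac{2}{3} \left[\frac{u^{a+1}}{a+1}\right]_0^1 = - \frac{2}{3 a + 3}.$$

Integrating with respect to $a$ gives $I(a) = - \frac{2 \log{\left(a + 1 \right)}}{3} - \frac{2 \log{\left(3 \right)}}{3} + \frac{2 \log{\left(11 \right)}}{3} + C$.

At $a = \frac{8}{3}$ the integrand is identically $0$, so $I(\frac{8}{3}) = 0$. The closed form gives $0$, hence $C = 0$.

Setting $a = \frac{3}{5}$:
$$I = \log{\left(\frac{\sqrt[3]{3} \cdot 55^{\frac{2}{3}}}{12} \right)}.$$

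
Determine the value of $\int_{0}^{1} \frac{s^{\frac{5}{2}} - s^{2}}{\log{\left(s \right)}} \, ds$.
$\log{\left(\frac{7}{6} \right)}$

Consider the one-parameter family: let $I(a) = \int_{0}^{1} \frac{- s^{2} + s^{a}}{\log{\left(s \right)}} \, ds$.

Since $\dfrac{\partial}{\partial a}\,s^{a} = s^{a} \ln s$, the $\ln s$ in the denominator cancels and
$$\frac{dI}{da} = \int_{0}^{1} s^{a} \, ds = \left[\frac{s^{a+1}}{a+1}\right]_0^1 = \frac{1}{a + 1}.$$

Integrating with respect to $a$ gives $I(a) = \log{\left(\frac{a}{3} + \frac{1}{3} \right)} + C$.

At $a = 2$ the integrand is identically $0$, so $I(2) = 0$. The closed form gives $0$, hence $C = 0$.

Setting $a = \frac{5}{2}$:
$$I = \log{\left(\frac{7}{6} \right)}.$$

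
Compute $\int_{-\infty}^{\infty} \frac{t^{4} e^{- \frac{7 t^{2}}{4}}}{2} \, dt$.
$\frac{12 \sqrt{7} \sqrt{\pi}}{343}$

Begin with the known integral
$$J(a) = \int_{-\infty}^{\infty} \frac{e^{- a t^{2}}}{2} \, dt = \frac{\sqrt{\pi}}{2 \sqrt{a}}.$$

Differentiating under the integral sign brings down a factor of $(-t^2)$:
$$\frac{dJ}{da} = \int_{-\infty}^{\infty} - \frac{t^{2} e^{- a t^{2}}}{2} \, dt = - \frac{\sqrt{\pi}}{4 a^{\frac{3}{2}}}.$$

Repeating twice in total — each differentiation brings down another $(-t^2)$ — gives
$$\frac{d^{2}J}{da^{2}} = \int_{-\infty}^{\infty} \frac{t^{4} e^{- a t^{2}}}{2} \, dt = \frac{3 \sqrt{\pi}}{8 a^{\frac{5}{2}}},$$
and the integrand here is exactly the target integrand, so $I = \frac{3 \sqrt{\pi}}{8 a^{\frac{5}{2}}}$.

Setting $a = \frac{7}{4}$:
$$I = \frac{12 \sqrt{7} \sqrt{\pi}}{343}.$$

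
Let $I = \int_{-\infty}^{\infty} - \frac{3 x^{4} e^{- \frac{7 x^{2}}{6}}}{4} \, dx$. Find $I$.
$- \frac{81 \sqrt{42} \sqrt{\pi}}{1372}$

Consider the simpler parametrised integral
$$J(a) = \int_{-\infty}^{\infty} - \frac{3 e^{- a x^{2}}}{4} \, dx = - \frac{3 \sqrt{\pi}}{4 \sqrt{a}}.$$

Differentiating under the integral sign brings down a factor of $(-x^2)$:
$$\frac{dJ}{da} = \int_{-\infty}^{\infty} \frac{3 x^{2} e^{- a x^{2}}}{4} \, dx = \frac{3 \sqrt{\pi}}{8 a^{\frac{3}{2}}}.$$

Repeating twice in total — each differentiation brings down another $(-x^2)$ — gives
$$\frac{d^{2}J}{da^{2}} = \int_{-\infty}^{\infty} - \frac{3 x^{4} e^{- a x^{2}}}{4} \, dx = - \frac{9 \sqrt{\pi}}{16 a^{\frac{5}{2}}},$$
and the integrand here is exactly the target integrand, so $I = - \frac{9 \sqrt{\pi}}{16 a^{\frac{5}{2}}}$.

Setting $a = \frac{7}{6}$:
$$I = - \frac{81 \sqrt{42} \sqrt{\pi}}{1372}.$$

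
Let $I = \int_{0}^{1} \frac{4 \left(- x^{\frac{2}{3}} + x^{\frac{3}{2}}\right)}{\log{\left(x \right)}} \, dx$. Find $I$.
$- \log{\left(\frac{16}{81} \right)}$

Introduce a parameter $a$ in the exponent: let $I(a) = \int_{0}^{1} \frac{4 \left(x^{\frac{3}{2}} - x^{a}\right)}{\log{\left(x \right)}} \, dx$.

Since $\dfrac{\partial}{\partial a}\,x^{a} = x^{a} \ln x$, the $\ln x$ in the denominator cancels and
$$\frac{dI}{da} = \int_{0}^{1} -4 x^{a} \, dx = -4 \left[\frac{x^{a+1}}{a+1}\right]_0^1 = - \frac{4}{a + 1}.$$

Integrating with respect to $a$ gives $I(a) = - \log{\left(\frac{16 \left(a + 1\right)^{4}}{625} \right)} + C$.

At $a = \frac{3}{2}$ the integrand is identically $0$, so $I(\frac{3}{2}) = 0$. The closed form gives $0$, hence $C = 0$.

Setting $a = \frac{2}{3}$:
$$I = - \log{\left(\frac{16}{81} \right)}.$$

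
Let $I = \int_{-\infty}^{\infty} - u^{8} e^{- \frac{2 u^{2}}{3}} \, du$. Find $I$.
$- \frac{8505 \sqrt{6} \sqrt{\pi}}{512}$

Start from the elementary integral
$$J(a) = \int_{-\infty}^{\infty} - e^{- a u^{2}} \, du = - \frac{\sqrt{\pi}}{\sqrt{a}}.$$

Differentiating under the integral sign brings down a factor of $(-u^2)$:
$$\frac{dJ}{da} = \int_{-\infty}^{\infty} u^{2} e^{- a u^{2}} \, du = \frac{\sqrt{\pi}}{2 a^{\frac{3}{2}}}.$$

Repeating $4$ times in total — each differentiation brings down another $(-u^2)$ — gives
$$\frac{d^{4}J}{da^{4}} = \int_{-\infty}^{\infty} - u^{8} e^{- a u^{2}} \, du = - \frac{105 \sqrt{\pi}}{16 a^{\frac{9}{2}}},$$
and the integrand here is exactly the target integrand, so $I = - \frac{105 \sqrt{\pi}}{16 a^{\frac{9}{2}}}$.

Setting $a = \frac{2}{3}$:
$$I = - \frac{8505 \sqrt{6} \sqrt{\pi}}{512}.$$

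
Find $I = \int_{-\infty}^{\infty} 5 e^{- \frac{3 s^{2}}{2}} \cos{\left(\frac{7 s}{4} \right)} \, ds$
$\frac{5 \sqrt{6} \sqrt{\pi}}{3 e^{\frac{49}{96}}}$

Let $b$ denote the cosine frequency and define $I(b) = \int_{-\infty}^{\infty} 5 e^{- \frac{3 s^{2}}{2}} \cos{\left(b s \right)} \, ds$.

Differentiating under the integral sign,
$$I'(b) = \int_{-\infty}^{\infty} - 5 s e^{- \frac{3 s^{2}}{2}} \sin{\left(b s \right)} \, ds.$$

Integrate $\int_{-\infty}^{\infty} s \sin(b s)\, e^{- \frac{3 s^{2}}{2}}\, ds$ by parts with $u = \sin(b s)$ and $dv = s\, e^{- \frac{3 s^{2}}{2}}\, ds$, giving $v = - \frac{e^{- \frac{3 s^{2}}{2}}}{3}$. The boundary term vanishes and
$$\int_{-\infty}^{\infty} s \sin(b s)\, e^{- \frac{3 s^{2}}{2}}\, ds = \frac{b}{3} \int_{-\infty}^{\infty} \cos(b s)\, e^{- \frac{3 s^{2}}{2}}\, ds,$$
so $I'(b) = - \frac{b}{3}\, I(b)$.

This is a separable first-order ODE; solving with the initial condition $I(0) = \int_{-\infty}^{\infty} 5 e^{- \frac{3 s^{2}}{2}}\,ds = \frac{5 \sqrt{6} \sqrt{\pi}}{3}$ gives
$$I(b) = \frac{5 \sqrt{6} \sqrt{\pi} e^{- \frac{b^{2}}{6}}}{3}.$$

Setting $b = \frac{7}{4}$:
$$I = \frac{5 \sqrt{6} \sqrt{\pi}}{3 e^{\frac{49}{96}}}.$$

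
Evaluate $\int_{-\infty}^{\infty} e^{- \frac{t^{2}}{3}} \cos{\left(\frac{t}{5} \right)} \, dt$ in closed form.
$\frac{\sqrt{3} \sqrt{\pi}}{e^{\frac{3}{100}}}$

Let $b$ denote the cosine frequency and define $I(b) = \int_{-\infty}^{\infty} e^{- \frac{t^{2}}{3}} \cos{\left(b t \right)} \, dt$.

Differentiating under the integral sign,
$$I'(b) = \int_{-\infty}^{\infty} - t e^{- \frac{t^{2}}{3}} \sin{\left(b t \right)} \, dt.$$

Integrate $\int_{-\infty}^{\infty} t \sin(b t)\, e^{- \frac{t^{2}}{3}}\, dt$ by parts with $u = \sin(b t)$ and $dv = t\, e^{- \frac{t^{2}}{3}}\, dt$, giving $v = - \frac{3 e^{- \frac{t^{2}}{3}}}{2}$. The boundary term vanishes and
$$\int_{-\infty}^{\infty} t \sin(b t)\, e^{- \frac{t^{2}}{3}}\, dt = \frac{3 b}{2} \int_{-\infty}^{\infty} \cos(b t)\, e^{- \frac{t^{2}}{3}}\, dt,$$
so $I'(b) = - \frac{3 b}{2}\, I(b)$.

This is a separable first-order ODE; solving with the initial condition $I(0) = \int_{-\infty}^{\infty} e^{- \frac{t^{2}}{3}}\,dt = \sqrt{3} \sqrt{\pi}$ gives
$$I(b) = \sqrt{3} \sqrt{\pi} e^{- \frac{3 b^{2}}{4}}.$$

Setting $b = \frac{1}{5}$:
$$I = \frac{\sqrt{3} \sqrt{\pi}}{e^{\frac{3}{100}}}.$$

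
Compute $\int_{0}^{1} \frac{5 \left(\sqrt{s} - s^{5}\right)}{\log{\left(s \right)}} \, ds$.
$- \log{\left(1024 \right)}$

Consider the one-parameter family: let $I(a) = \int_{0}^{1} \frac{5 \left(\sqrt{s} - s^{a}\right)}{\log{\left(s \right)}} \, ds$.

Since $\dfrac{\partial}{\partial a}\,s^{a} = s^{a} \ln s$, the $\ln s$ in the denominator cancels and
$$\frac{dI}{da} = \int_{0}^{1} -5 s^{a} \, ds = -5 \left[\frac{s^{a+1}}{a+1}\right]_0^1 = - \frac{5}{a + 1}.$$

Integrating with respect to $a$ gives $I(a) = - \log{\left(\frac{32 \left(a + 1\right)^{5}}{243} \right)} + C$.

At $a = \frac{1}{2}$ the integrand is identically $0$, so $I(\frac{1}{2}) = 0$. The closed form gives $0$, hence $C = 0$.

Setting $a = 5$:
$$I = - \log{\left(1024 \right)}.$$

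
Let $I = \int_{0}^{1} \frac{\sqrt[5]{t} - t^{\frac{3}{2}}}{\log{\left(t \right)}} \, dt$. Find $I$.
$\log{\left(\frac{12}{25} \right)}$

Replace the exponent $\frac{1}{5}$ by a parameter $a$: let $I(a) = \int_{0}^{1} \frac{- t^{\frac{3}{2}} + t^{a}}{\log{\left(t \right)}} \, dt$.

Since $\dfrac{\partial}{\partial a}\,t^{a} = t^{a} \ln t$, the $\ln t$ in the denominator cancels and
$$\frac{dI}{da} = \int_{0}^{1} t^{a} \, dt = \left[\frac{t^{a+1}}{a+1}\right]_0^1 = \frac{1}{a + 1}.$$

Integrating with respect to $a$ gives $I(a) = \log{\left(\frac{2 a}{5} + \frac{2}{5} \right)} + C$.

At $a = \frac{3}{2}$ the integrand is identically $0$, so $I(\frac{3}{2}) = 0$. The closed form gives $0$, hence $C = 0$.

Setting $a = \frac{1}{5}$:
$$I = \log{\left(\frac{12}{25} \right)}.$$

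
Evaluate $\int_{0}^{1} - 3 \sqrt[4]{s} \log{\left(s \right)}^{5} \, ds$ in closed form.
$\frac{294912}{3125}$

Begin with the known integral
$$J(a) = \int_{0}^{1} - 3 s^{a} \, ds = - \frac{3}{a + 1}.$$

Differentiating under the integral sign brings down a factor of $\ln s$:
$$\frac{dJ}{da} = \int_{0}^{1} - 3 s^{a} \log{\left(s \right)} \, ds = \frac{3}{\left(a + 1\right)^{2}}.$$

Repeating $5$ times in total — each differentiation brings down another $\ln s$ — gives
$$\frac{d^{5}J}{da^{5}} = \int_{0}^{1} - 3 s^{a} \log{\left(s \right)}^{5} \, ds = \frac{360}{\left(a + 1\right)^{6}},$$
and the integrand here is exactly the target integrand, so $I = \frac{360}{\left(a + 1\right)^{6}}$.

Setting $a = \frac{1}{4}$:
$$I = \frac{294912}{3125}.$$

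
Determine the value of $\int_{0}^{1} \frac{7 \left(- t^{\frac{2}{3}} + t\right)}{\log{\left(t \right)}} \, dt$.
$\log{\left(\frac{279936}{78125} \right)}$

Replace the exponent $\frac{2}{3}$ by a parameter $a$: let $I(a) = \int_{0}^{1} \frac{7 \left(t - t^{a}\right)}{\log{\left(t \right)}} \, dt$.

Since $\dfrac{\partial}{\partial a}\,t^{a} = t^{a} \ln t$, the $\ln t$ in the denominator cancels and
$$\frac{dI}{da} = \int_{0}^{1} -7 t^{a} \, dt = -7 \left[\frac{t^{a+1}}{a+1}\right]_0^1 = - \frac{7}{a + 1}.$$

Integrating with respect to $a$ gives $I(a) = \log{\left(\frac{128}{\left(a + 1\right)^{7}} \right)} + C$.

At $a = 1$ the integrand is identically $0$, so $I(1) = 0$. The closed form gives $0$, hence $C = 0$.

Setting $a = \frac{2}{3}$:
$$I = \log{\left(\frac{279936}{78125} \right)}.$$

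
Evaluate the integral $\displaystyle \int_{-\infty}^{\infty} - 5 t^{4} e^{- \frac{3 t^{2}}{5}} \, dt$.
$- \frac{125 \sqrt{15} \sqrt{\pi}}{36}$

Consider the simpler parametrised integral
$$J(a) = \int_{-\infty}^{\infty} - 5 e^{- a t^{2}} \, dt = - \frac{5 \sqrt{\pi}}{\sqrt{a}}.$$

Differentiating under the integral sign brings down a factor of $(-t^2)$:
$$\frac{dJ}{da} = \int_{-\infty}^{\infty} 5 t^{2} e^{- a t^{2}} \, dt = \frac{5 \sqrt{\pi}}{2 a^{\frac{3}{2}}}.$$

Repeating twice in total — each differentiation brings down another $(-t^2)$ — gives
$$\frac{d^{2}J}{da^{2}} = \int_{-\infty}^{\infty} - 5 t^{4} e^{- a t^{2}} \, dt = - \frac{15 \sqrt{\pi}}{4 a^{\frac{5}{2}}},$$
and the integrand here is exactly the target integrand, so $I = - \frac{15 \sqrt{\pi}}{4 a^{\frac{5}{2}}}$.

Setting $a = \frac{3}{5}$:
$$I = - \frac{125 \sqrt{15} \sqrt{\pi}}{36}.$$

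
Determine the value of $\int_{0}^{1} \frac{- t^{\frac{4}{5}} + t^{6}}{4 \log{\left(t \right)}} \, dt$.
$- \frac{\log{\left(3 \right)}}{2} + \frac{\log{\left(5 \right)}}{4} + \frac{\log{\left(7 \right)}}{4}$

Introduce a parameter $a$ in the exponent: let $I(a) = \int_{0}^{1} \frac{- t^{\frac{4}{5}} + t^{a}}{4 \log{\left(t \right)}} \, dt$.

Since $\dfrac{\partial}{\partial a}\,t^{a} = t^{a} \ln t$, the $\ln t$ in the denominator cancels and
$$\frac{dI}{da} = \int_{0}^{1} \frac{1}{4} t^{a} \, dt = \frac{1}{4} \left[\frac{t^{a+1}}{a+1}\right]_0^1 = \frac{1}{4 \left(a + 1\right)}.$$

Integrating with respect to $a$ gives $I(a) = \frac{\log{\left(a + 1 \right)}}{4} - \frac{\log{\left(3 \right)}}{2} + \frac{\log{\left(5 \right)}}{4} + C$.

At $a = \frac{4}{5}$ the integrand is identically $0$, so $I(\frac{4}{5}) = 0$. The closed form gives $0$, hence $C = 0$.

Setting $a = 6$:
$$I = - \frac{\log{\left(3 \right)}}{2} + \frac{\log{\left(5 \right)}}{4} + \frac{\log{\left(7 \right)}}{4}.$$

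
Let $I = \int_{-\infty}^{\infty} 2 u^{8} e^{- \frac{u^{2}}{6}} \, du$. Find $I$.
$17010 \sqrt{6} \sqrt{\pi}$

Start from the elementary integral
$$J(a) = \int_{-\infty}^{\infty} 2 e^{- a u^{2}} \, du = \frac{2 \sqrt{\pi}}{\sqrt{a}}.$$

Differentiating under the integral sign brings down a factor of $(-u^2)$:
$$\frac{dJ}{da} = \int_{-\infty}^{\infty} - 2 u^{2} e^{- a u^{2}} \, du = - \frac{\sqrt{\pi}}{a^{\frac{3}{2}}}.$$

Repeating $4$ times in total — each differentiation brings down another $(-u^2)$ — gives
$$\frac{d^{4}J}{da^{4}} = \int_{-\infty}^{\infty} 2 u^{8} e^{- a u^{2}} \, du = \frac{105 \sqrt{\pi}}{8 a^{\frac{9}{2}}},$$
and the integrand here is exactly the target integrand, so $I = \frac{105 \sqrt{\pi}}{8 a^{\frac{9}{2}}}$.

Setting $a = \frac{1}{6}$:
$$I = 17010 \sqrt{6} \sqrt{\pi}.$$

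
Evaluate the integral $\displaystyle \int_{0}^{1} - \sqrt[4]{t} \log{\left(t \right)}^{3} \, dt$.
$\frac{1536}{625}$

Begin with the known integral
$$J(a) = \int_{0}^{1} - t^{a} \, dt = - \frac{1}{a + 1}.$$

Differentiating under the integral sign brings down a factor of $\ln t$:
$$\frac{dJ}{da} = \int_{0}^{1} - t^{a} \log{\left(t \right)} \, dt = \frac{1}{\left(a + 1\right)^{2}}.$$

Repeating $3$ times in total — each differentiation brings down another $\ln t$ — gives
$$\frac{d^{3}J}{da^{3}} = \int_{0}^{1} - t^{a} \log{\left(t \right)}^{3} \, dt = \frac{6}{\left(a + 1\right)^{4}},$$
and the integrand here is exactly the target integrand, so $I = \frac{6}{\left(a + 1\right)^{4}}$.

Setting $a = \frac{1}{4}$:
$$I = \frac{1536}{625}.$$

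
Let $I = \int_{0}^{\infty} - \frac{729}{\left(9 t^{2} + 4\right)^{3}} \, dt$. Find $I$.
$- \frac{729 \pi}{512}$

Recall the elementary integral
$$J(a) = \int_{0}^{\infty} - \frac{1}{a^{2} + t^{2}} \, dt = - \frac{\pi}{2 a}.$$

Differentiating under the integral sign with respect to $a$,
$$\frac{dJ}{da} = \int_{0}^{\infty} \frac{2 a}{\left(a^{2} + t^{2}\right)^{2}} \, dt = \frac{\pi}{2 a^{2}},$$
so $\int_{0}^{\infty} - \frac{1}{\left(a^{2} + t^{2}\right)^{2}} \, dt = - \frac{\pi}{4 a^{3}}$.

Repeating — each differentiation of $1/(t^2+a^2)^j$ produces $-2ja/(t^2+a^2)^{j+1}$ — and dividing through by $-2ja$ at each step yields, after $2$ differentiations in total,
$$\int_{0}^{\infty} - \frac{1}{\left(a^{2} + t^{2}\right)^{3}} \, dt = - \frac{3 \pi}{16 a^{5}}.$$

Setting $a = \frac{2}{3}$:
$$I = - \frac{729 \pi}{512}.$$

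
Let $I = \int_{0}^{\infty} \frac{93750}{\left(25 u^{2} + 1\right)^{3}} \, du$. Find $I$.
$\frac{28125 \pi}{8}$

Begin with the known result
$$J(a) = \int_{0}^{\infty} \frac{6}{a^{2} + u^{2}} \, du = \frac{3 \pi}{a}.$$

Differentiating under the integral sign with respect to $a$,
$$\frac{dJ}{da} = \int_{0}^{\infty} - \frac{12 a}{\left(a^{2} + u^{2}\right)^{2}} \, du = - \frac{3 \pi}{a^{2}},$$
so $\int_{0}^{\infty} \frac{6}{\left(a^{2} + u^{2}\right)^{2}} \, du = \frac{3 \pi}{2 a^{3}}$.

Repeating — each differentiation of $1/(u^2+a^2)^j$ produces $-2ja/(u^2+a^2)^{j+1}$ — and dividing through by $-2ja$ at each step yields, after $2$ differentiations in total,
$$\int_{0}^{\infty} \frac{6}{\left(a^{2} + u^{2}\right)^{3}} \, du = \frac{9 \pi}{8 a^{5}}.$$

Setting $a = \frac{1}{5}$:
$$I = \frac{28125 \pi}{8}.$$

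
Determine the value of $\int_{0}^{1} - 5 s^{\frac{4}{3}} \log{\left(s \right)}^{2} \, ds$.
$- \frac{270}{343}$

Begin with the known integral
$$J(a) = \int_{0}^{1} - 5 s^{a} \, ds = - \frac{5}{a + 1}.$$

Differentiating under the integral sign brings down a factor of $\ln s$:
$$\frac{dJ}{da} = \int_{0}^{1} - 5 s^{a} \log{\left(s \right)} \, ds = \frac{5}{\left(a + 1\right)^{2}}.$$

Repeating twice in total — each differentiation brings down another $\ln s$ — gives
$$\frac{d^{2}J}{da^{2}} = \int_{0}^{1} - 5 s^{a} \log{\left(s \right)}^{2} \, ds = - \frac{10}{\left(a + 1\right)^{3}},$$
and the integrand here is exactly the target integrand, so $I = - \frac{10}{\left(a + 1\right)^{3}}$.

Setting $a = \frac{4}{3}$:
$$I = - \frac{270}{343}.$$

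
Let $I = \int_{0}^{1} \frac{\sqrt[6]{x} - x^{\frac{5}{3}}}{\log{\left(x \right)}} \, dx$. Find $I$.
$- \log{\left(\frac{16}{7} \right)}$

Replace the exponent $\frac{5}{3}$ by a parameter $a$: let $I(a) = \int_{0}^{1} \frac{\sqrt[6]{x} - x^{a}}{\log{\left(x \right)}} \, dx$.

Since $\dfrac{\partial}{\partial a}\,x^{a} = x^{a} \ln x$, the $\ln x$ in the denominator cancels and
$$\frac{dI}{da} = \int_{0}^{1} -1 x^{a} \, dx = -1 \left[\frac{x^{a+1}}{a+1}\right]_0^1 = - \frac{1}{a + 1}.$$

Integrating with respect to $a$ gives $I(a) = - \log{\left(\frac{6 a}{7} + \frac{6}{7} \right)} + C$.

At $a = \frac{1}{6}$ the integrand is identically $0$, so $I(\frac{1}{6}) = 0$. The closed form gives $0$, hence $C = 0$.

Setting $a = \frac{5}{3}$:
$$I = - \log{\left(\frac{16}{7} \right)}.$$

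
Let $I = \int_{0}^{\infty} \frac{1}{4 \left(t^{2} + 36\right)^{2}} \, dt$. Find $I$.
$\frac{\pi}{3456}$

Start from the standard arctangent integral
$$J(a) = \int_{0}^{\infty} \frac{1}{4 \left(a^{2} + t^{2}\right)} \, dt = \frac{\pi}{8 a}.$$

Differentiating under the integral sign with respect to $a$,
$$\frac{dJ}{da} = \int_{0}^{\infty} - \frac{a}{2 \left(a^{2} + t^{2}\right)^{2}} \, dt = - \frac{\pi}{8 a^{2}},$$
so $\int_{0}^{\infty} \frac{1}{4 \left(a^{2} + t^{2}\right)^{2}} \, dt = \frac{\pi}{16 a^{3}}$.

Setting $a = 6$:
$$I = \frac{\pi}{3456}.$$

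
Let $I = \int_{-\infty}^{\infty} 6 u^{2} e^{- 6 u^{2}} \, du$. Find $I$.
$\frac{\sqrt{6} \sqrt{\pi}}{12}$

Begin with the known integral
$$J(a) = \int_{-\infty}^{\infty} 6 e^{- a u^{2}} \, du = \frac{6 \sqrt{\pi}}{\sqrt{a}}.$$

Differentiating under the integral sign brings down a factor of $(-u^2)$:
$$\frac{dJ}{da} = \int_{-\infty}^{\infty} - 6 u^{2} e^{- a u^{2}} \, du = - \frac{3 \sqrt{\pi}}{a^{\frac{3}{2}}}.$$

The integral on the left is $-I$, so $I = \frac{3 \sqrt{\pi}}{a^{\frac{3}{2}}}$.

Setting $a = 6$:
$$I = \frac{\sqrt{6} \sqrt{\pi}}{12}.$$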